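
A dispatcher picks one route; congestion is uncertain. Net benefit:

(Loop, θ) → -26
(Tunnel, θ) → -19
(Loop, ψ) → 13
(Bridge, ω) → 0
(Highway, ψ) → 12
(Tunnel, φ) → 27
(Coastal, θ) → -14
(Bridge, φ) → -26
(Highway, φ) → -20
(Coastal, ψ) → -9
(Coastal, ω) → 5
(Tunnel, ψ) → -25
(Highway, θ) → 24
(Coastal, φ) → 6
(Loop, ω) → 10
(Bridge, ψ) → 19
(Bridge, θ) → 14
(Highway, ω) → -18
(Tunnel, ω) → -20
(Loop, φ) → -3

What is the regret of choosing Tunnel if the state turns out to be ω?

30

Best payoff under ω is 10.
Regret = 10 − (-20) = 30.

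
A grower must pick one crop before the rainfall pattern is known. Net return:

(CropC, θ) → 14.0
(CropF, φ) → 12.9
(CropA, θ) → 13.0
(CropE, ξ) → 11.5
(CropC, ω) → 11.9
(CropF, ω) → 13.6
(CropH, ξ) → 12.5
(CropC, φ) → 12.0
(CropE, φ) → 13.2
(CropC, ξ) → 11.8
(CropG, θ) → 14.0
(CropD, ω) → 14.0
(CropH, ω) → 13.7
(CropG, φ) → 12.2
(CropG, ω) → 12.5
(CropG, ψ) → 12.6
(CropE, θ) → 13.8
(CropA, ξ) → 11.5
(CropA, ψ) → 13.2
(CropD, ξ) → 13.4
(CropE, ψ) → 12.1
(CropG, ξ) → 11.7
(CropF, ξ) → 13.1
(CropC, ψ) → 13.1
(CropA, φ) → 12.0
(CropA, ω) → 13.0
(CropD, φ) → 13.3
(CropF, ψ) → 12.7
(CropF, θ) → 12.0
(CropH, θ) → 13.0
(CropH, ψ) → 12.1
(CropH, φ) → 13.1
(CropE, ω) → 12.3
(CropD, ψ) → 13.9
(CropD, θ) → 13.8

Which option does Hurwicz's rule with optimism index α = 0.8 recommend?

CropD

CropE: 0.8·13.8 + 0.2·11.5 = 13.34
CropG: 0.8·14.0 + 0.2·11.7 = 13.54
CropF: 0.8·13.6 + 0.2·12.0 = 13.28
CropH: 0.8·13.7 + 0.2·12.1 = 13.38
CropC: 0.8·14.0 + 0.2·11.8 = 13.56
CropD: 0.8·14.0 + 0.2·13.3 = 13.86
CropA: 0.8·13.2 + 0.2·11.5 = 12.86
Highest Hurwicz score = 13.86 → CropD.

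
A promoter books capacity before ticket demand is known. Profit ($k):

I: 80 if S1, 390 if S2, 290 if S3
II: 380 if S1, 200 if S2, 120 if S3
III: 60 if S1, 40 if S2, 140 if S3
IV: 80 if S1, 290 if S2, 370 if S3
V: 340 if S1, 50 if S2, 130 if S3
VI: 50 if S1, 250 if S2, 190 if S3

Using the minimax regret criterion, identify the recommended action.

II

Column bests: S1=380, S2=390, S3=370.
I regrets: 300, 0, 80 → max 300
II regrets: 0, 190, 250 → max 250
III regrets: 320, 350, 230 → max 350
IV regrets: 300, 100, 0 → max 300
V regrets: 40, 340, 240 → max 340
VI regrets: 330, 140, 180 → max 330
Smallest max regret = 250 → II.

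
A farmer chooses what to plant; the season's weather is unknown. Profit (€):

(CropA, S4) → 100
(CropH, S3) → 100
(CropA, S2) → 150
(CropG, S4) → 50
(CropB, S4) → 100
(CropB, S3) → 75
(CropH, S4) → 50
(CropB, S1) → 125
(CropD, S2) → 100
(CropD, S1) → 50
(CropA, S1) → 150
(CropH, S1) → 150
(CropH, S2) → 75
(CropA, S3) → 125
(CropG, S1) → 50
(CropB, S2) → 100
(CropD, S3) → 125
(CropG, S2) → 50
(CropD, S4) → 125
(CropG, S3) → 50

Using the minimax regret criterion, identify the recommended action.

Column bests: S1=150, S2=150, S3=125, S4=125.
CropG regrets: 100, 100, 75, 75 → max 100
CropA regrets: 0, 0, 0, 25 → max 25
CropB regrets: 25, 50, 50, 25 → max 50
CropH regrets: 0, 75, 25, 75 → max 75
CropD regrets: 100, 50, 0, 0 → max 100
Smallest max regret = 25 → CropA.

CropA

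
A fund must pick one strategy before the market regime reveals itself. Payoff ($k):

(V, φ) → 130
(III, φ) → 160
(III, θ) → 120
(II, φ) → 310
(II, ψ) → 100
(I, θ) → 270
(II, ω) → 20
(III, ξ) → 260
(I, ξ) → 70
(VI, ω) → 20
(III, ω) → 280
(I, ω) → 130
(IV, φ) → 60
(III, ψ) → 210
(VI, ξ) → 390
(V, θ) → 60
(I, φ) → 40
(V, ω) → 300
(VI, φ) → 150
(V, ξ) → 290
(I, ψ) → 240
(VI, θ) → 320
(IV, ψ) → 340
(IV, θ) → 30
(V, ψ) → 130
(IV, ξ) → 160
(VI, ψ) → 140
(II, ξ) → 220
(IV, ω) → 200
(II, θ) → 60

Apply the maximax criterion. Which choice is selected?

VI

Row maxima: I=270, II=310, III=280, IV=340, V=300, VI=390
Best best-case = 390 → VI.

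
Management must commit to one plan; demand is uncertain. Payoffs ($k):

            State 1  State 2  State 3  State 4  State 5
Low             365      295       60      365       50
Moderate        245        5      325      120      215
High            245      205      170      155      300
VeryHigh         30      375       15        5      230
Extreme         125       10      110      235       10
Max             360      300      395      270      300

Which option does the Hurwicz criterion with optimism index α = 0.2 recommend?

Max

Low: 0.2·365 + 0.8·50 = 113
Moderate: 0.2·325 + 0.8·5 = 69
High: 0.2·300 + 0.8·155 = 184
VeryHigh: 0.2·375 + 0.8·5 = 79
Extreme: 0.2·235 + 0.8·10 = 55
Max: 0.2·395 + 0.8·270 = 295
Highest Hurwicz score = 295 → Max.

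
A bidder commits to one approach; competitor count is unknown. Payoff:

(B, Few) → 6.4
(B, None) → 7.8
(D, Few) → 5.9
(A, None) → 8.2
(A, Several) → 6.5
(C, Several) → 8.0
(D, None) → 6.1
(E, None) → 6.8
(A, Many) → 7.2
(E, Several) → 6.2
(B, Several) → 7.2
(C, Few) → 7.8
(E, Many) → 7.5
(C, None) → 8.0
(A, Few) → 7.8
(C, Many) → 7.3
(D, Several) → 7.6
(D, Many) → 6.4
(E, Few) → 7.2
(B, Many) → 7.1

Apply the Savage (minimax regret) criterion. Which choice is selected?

C

Column bests: None=8.2, Few=7.8, Several=8.0, Many=7.5.
A regrets: 0.0, 0.0, 1.5, 0.3 → max 1.5
B regrets: 0.4, 1.4, 0.8, 0.4 → max 1.4
C regrets: 0.2, 0.0, 0.0, 0.2 → max 0.2
D regrets: 2.1, 1.9, 0.4, 1.1 → max 2.1
E regrets: 1.4, 0.6, 1.8, 0.0 → max 1.8
Smallest max regret = 0.2 → C.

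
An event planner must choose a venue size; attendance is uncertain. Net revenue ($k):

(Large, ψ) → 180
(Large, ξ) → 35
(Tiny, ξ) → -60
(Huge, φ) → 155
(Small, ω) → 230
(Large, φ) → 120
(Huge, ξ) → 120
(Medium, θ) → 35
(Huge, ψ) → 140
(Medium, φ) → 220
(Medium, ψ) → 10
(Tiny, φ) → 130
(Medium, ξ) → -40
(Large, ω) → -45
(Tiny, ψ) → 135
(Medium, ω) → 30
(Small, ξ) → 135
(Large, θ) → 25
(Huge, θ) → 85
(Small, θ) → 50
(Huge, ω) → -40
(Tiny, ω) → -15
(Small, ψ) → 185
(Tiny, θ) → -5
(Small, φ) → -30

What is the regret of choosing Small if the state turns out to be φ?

250

Best payoff under φ is 220.
Regret = 220 − (-30) = 250.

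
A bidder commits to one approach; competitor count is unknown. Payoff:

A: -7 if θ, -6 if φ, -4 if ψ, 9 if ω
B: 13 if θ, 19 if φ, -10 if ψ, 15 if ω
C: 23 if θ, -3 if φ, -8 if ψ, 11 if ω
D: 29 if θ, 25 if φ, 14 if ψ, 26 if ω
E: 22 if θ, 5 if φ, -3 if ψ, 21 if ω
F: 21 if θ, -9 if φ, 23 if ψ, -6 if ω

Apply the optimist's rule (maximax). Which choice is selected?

D

Row maxima: A=9, B=19, C=23, D=29, E=22, F=23
Best best-case = 29 → D.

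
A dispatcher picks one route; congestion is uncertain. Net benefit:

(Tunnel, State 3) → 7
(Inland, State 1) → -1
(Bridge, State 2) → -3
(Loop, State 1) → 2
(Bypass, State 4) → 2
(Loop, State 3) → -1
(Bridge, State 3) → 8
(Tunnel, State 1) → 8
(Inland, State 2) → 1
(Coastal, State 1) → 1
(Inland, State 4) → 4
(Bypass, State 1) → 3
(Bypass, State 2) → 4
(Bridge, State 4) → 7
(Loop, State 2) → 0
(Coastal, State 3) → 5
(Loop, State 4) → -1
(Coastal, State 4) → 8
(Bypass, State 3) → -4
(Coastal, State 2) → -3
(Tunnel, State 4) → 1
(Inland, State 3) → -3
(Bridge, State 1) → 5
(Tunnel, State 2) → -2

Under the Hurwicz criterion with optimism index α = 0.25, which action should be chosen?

Tunnel

Coastal: 0.25·8 + 0.75·(-3) = -0.25
Bridge: 0.25·8 + 0.75·(-3) = -0.25
Inland: 0.25·4 + 0.75·(-3) = -1.25
Bypass: 0.25·4 + 0.75·(-4) = -2
Tunnel: 0.25·8 + 0.75·(-2) = 0.5
Loop: 0.25·2 + 0.75·(-1) = -0.25
Highest Hurwicz score = 0.5 → Tunnel.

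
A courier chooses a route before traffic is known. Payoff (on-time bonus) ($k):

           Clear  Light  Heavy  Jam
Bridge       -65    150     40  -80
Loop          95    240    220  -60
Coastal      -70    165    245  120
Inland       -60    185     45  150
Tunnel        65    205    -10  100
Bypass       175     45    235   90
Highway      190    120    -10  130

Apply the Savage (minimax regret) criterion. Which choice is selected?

Column bests: Clear=190, Light=240, Heavy=245, Jam=150.
Bridge regrets: 255, 90, 205, 230 → max 255
Loop regrets: 95, 0, 25, 210 → max 210
Coastal regrets: 260, 75, 0, 30 → max 260
Inland regrets: 250, 55, 200, 0 → max 250
Tunnel regrets: 125, 35, 255, 50 → max 255
Bypass regrets: 15, 195, 10, 60 → max 195
Highway regrets: 0, 120, 255, 20 → max 255
Smallest max regret = 195 → Bypass.

Bypass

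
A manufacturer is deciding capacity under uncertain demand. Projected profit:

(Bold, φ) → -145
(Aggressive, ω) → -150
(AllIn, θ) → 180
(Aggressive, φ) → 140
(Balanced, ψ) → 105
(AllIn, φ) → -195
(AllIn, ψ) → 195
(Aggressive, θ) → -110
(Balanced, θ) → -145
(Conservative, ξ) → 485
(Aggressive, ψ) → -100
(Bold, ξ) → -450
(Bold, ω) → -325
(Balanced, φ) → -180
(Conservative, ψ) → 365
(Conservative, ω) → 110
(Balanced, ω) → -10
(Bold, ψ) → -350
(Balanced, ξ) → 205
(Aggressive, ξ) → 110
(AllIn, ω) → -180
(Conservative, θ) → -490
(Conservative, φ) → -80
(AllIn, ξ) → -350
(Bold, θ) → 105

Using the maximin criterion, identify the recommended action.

Aggressive

Row minima: Conservative=-490, Balanced=-180, Aggressive=-150, Bold=-450, AllIn=-350
Best worst-case = -150 → Aggressive.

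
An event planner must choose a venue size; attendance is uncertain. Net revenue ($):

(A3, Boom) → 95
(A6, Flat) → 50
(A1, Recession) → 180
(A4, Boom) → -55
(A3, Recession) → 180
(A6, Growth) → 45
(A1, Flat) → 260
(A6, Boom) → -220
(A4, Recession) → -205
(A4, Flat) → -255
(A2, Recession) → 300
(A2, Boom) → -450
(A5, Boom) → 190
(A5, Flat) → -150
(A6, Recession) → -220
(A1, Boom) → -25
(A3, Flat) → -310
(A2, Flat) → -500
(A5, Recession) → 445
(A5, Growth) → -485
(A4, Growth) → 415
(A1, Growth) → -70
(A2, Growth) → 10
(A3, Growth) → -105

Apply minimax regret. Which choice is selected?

A1

Column bests: Recession=445, Flat=260, Growth=415, Boom=190.
A1 regrets: 265, 0, 485, 215 → max 485
A2 regrets: 145, 760, 405, 640 → max 760
A3 regrets: 265, 570, 520, 95 → max 570
A4 regrets: 650, 515, 0, 245 → max 650
A5 regrets: 0, 410, 900, 0 → max 900
A6 regrets: 665, 210, 370, 410 → max 665
Smallest max regret = 485 → A1.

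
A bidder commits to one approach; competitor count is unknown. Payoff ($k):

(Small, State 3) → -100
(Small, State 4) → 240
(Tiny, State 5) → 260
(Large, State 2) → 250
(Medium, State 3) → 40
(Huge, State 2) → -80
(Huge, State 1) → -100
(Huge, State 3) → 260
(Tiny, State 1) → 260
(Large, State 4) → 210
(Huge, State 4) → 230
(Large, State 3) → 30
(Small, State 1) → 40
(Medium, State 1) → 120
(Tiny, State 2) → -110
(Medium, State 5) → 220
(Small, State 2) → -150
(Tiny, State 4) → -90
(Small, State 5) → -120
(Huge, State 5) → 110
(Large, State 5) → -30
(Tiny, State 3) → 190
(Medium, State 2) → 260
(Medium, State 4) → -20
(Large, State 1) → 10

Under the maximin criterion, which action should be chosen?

Medium

Row minima: Tiny=-110, Small=-150, Medium=-20, Large=-30, Huge=-100
Best worst-case = -20 → Medium.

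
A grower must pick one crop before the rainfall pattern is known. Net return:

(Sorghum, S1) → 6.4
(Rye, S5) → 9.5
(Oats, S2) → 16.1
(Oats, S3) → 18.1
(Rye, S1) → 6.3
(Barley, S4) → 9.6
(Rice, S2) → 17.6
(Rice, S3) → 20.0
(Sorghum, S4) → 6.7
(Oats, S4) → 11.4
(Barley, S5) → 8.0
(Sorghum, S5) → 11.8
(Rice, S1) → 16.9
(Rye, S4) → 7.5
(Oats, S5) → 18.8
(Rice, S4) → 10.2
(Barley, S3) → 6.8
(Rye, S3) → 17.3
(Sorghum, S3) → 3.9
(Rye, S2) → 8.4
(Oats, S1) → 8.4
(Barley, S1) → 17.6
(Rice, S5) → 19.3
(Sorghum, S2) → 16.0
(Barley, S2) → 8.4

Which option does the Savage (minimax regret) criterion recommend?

Rice

Column bests: S1=17.6, S2=17.6, S3=20.0, S4=11.4, S5=19.3.
Oats regrets: 9.2, 1.5, 1.9, 0.0, 0.5 → max 9.2
Barley regrets: 0.0, 9.2, 13.2, 1.8, 11.3 → max 13.2
Sorghum regrets: 11.2, 1.6, 16.1, 4.7, 7.5 → max 16.1
Rice regrets: 0.7, 0.0, 0.0, 1.2, 0.0 → max 1.2
Rye regrets: 11.3, 9.2, 2.7, 3.9, 9.8 → max 11.3
Smallest max regret = 1.2 → Rice.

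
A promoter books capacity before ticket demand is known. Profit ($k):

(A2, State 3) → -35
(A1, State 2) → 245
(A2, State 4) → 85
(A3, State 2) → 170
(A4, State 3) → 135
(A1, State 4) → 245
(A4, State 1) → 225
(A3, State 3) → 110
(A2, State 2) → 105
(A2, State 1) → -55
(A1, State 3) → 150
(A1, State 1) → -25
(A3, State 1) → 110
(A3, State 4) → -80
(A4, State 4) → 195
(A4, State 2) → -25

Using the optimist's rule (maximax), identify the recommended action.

Row maxima: A1=245, A2=105, A3=170, A4=225
Best best-case = 245 → A1.

A1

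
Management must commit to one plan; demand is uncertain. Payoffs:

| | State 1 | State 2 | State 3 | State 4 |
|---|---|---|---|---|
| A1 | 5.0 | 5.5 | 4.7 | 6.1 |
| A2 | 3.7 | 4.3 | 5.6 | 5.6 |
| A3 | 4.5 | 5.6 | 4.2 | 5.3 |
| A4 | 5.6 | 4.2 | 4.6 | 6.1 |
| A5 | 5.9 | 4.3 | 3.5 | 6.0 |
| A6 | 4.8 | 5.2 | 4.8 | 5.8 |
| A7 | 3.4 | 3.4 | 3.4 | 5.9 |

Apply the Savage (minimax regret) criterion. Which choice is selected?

Column bests: State 1=5.9, State 2=5.6, State 3=5.6, State 4=6.1.
A1 regrets: 0.9, 0.1, 0.9, 0.0 → max 0.9
A2 regrets: 2.2, 1.3, 0.0, 0.5 → max 2.2
A3 regrets: 1.4, 0.0, 1.4, 0.8 → max 1.4
A4 regrets: 0.3, 1.4, 1.0, 0.0 → max 1.4
A5 regrets: 0.0, 1.3, 2.1, 0.1 → max 2.1
A6 regrets: 1.1, 0.4, 0.8, 0.3 → max 1.1
A7 regrets: 2.5, 2.2, 2.2, 0.2 → max 2.5
Smallest max regret = 0.9 → A1.

A1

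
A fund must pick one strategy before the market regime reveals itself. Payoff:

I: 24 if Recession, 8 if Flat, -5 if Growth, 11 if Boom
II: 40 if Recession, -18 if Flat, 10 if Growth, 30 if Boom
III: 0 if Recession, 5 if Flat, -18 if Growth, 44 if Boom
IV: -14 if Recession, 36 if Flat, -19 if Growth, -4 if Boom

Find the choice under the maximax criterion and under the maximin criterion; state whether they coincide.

Row maxima: I=24, II=40, III=44, IV=36
Best best-case = 44 → III.
Row minima: I=-5, II=-18, III=-18, IV=-19
Best worst-case = -5 → I.

maximax → III; maximin → I (disagree)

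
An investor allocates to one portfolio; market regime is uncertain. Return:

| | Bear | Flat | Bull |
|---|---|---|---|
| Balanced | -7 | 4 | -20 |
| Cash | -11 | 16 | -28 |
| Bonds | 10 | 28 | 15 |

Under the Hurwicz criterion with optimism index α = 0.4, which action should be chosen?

Bonds

Balanced: 0.4·4 + 0.6·(-20) = -10.4
Cash: 0.4·16 + 0.6·(-28) = -10.4
Bonds: 0.4·28 + 0.6·10 = 17.2
Highest Hurwicz score = 17.2 → Bonds.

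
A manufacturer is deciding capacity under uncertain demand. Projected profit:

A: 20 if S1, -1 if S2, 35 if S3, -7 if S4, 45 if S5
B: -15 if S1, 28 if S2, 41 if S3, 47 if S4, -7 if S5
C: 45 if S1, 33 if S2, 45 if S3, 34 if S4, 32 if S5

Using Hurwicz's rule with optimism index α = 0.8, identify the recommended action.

A: 0.8·45 + 0.2·(-7) = 34.6
B: 0.8·47 + 0.2·(-15) = 34.6
C: 0.8·45 + 0.2·32 = 42.4
Highest Hurwicz score = 42.4 → C.

C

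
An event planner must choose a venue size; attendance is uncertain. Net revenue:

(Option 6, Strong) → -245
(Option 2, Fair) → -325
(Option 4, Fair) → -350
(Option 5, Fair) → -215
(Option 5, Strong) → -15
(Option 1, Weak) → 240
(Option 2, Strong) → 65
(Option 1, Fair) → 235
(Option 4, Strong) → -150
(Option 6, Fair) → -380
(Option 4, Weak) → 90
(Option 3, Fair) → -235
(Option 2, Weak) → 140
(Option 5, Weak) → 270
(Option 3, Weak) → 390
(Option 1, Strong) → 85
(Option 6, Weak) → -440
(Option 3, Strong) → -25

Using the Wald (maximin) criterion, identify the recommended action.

Row minima: Option 1=85, Option 2=-325, Option 3=-235, Option 4=-350, Option 5=-215, Option 6=-440
Best worst-case = 85 → Option 1.

Option 1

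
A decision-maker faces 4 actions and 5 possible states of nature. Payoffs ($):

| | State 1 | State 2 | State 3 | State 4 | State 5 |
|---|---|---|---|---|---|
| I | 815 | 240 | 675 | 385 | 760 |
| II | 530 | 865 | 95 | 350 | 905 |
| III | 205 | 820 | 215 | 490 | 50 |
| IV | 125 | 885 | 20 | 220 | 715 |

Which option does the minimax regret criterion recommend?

II

Column bests: State 1=815, State 2=885, State 3=675, State 4=490, State 5=905.
I regrets: 0, 645, 0, 105, 145 → max 645
II regrets: 285, 20, 580, 140, 0 → max 580
III regrets: 610, 65, 460, 0, 855 → max 855
IV regrets: 690, 0, 655, 270, 190 → max 690
Smallest max regret = 580 → II.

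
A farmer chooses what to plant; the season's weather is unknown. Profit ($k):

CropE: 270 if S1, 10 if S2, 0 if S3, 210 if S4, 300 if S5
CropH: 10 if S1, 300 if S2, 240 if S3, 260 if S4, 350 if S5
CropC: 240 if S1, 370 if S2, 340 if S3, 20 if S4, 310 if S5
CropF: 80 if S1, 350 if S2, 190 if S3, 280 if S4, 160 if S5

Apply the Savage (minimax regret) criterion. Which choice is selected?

CropF

Column bests: S1=270, S2=370, S3=340, S4=280, S5=350.
CropE regrets: 0, 360, 340, 70, 50 → max 360
CropH regrets: 260, 70, 100, 20, 0 → max 260
CropC regrets: 30, 0, 0, 260, 40 → max 260
CropF regrets: 190, 20, 150, 0, 190 → max 190
Smallest max regret = 190 → CropF.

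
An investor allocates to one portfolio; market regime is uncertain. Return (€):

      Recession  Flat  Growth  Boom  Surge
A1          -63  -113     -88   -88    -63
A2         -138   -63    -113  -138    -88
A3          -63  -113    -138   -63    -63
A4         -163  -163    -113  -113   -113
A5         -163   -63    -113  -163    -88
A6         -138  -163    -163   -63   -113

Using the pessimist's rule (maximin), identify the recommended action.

A1

Row minima: A1=-113, A2=-138, A3=-138, A4=-163, A5=-163, A6=-163
Best worst-case = -113 → A1.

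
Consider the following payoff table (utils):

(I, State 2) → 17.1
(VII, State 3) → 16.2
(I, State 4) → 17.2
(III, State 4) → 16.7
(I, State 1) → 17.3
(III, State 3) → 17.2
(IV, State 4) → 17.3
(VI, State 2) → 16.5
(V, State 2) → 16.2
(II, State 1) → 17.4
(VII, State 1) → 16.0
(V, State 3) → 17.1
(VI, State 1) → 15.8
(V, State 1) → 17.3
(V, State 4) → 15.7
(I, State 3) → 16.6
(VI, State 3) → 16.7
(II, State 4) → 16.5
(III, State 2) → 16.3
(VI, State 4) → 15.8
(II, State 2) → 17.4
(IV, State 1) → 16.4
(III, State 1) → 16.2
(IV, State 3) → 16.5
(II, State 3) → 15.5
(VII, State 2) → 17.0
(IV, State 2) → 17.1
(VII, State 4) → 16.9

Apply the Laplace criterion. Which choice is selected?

I

Row averages: I=17.05, II=16.7, III=16.6, IV=16.825, V=16.575, VI=16.2, VII=16.525
Highest average = 17.05 → I.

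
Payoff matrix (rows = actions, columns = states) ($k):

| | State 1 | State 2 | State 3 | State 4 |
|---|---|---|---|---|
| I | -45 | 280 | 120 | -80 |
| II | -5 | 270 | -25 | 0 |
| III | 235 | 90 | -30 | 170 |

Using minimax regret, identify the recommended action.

III

Column bests: State 1=235, State 2=280, State 3=120, State 4=170.
I regrets: 280, 0, 0, 250 → max 280
II regrets: 240, 10, 145, 170 → max 240
III regrets: 0, 190, 150, 0 → max 190
Smallest max regret = 190 → III.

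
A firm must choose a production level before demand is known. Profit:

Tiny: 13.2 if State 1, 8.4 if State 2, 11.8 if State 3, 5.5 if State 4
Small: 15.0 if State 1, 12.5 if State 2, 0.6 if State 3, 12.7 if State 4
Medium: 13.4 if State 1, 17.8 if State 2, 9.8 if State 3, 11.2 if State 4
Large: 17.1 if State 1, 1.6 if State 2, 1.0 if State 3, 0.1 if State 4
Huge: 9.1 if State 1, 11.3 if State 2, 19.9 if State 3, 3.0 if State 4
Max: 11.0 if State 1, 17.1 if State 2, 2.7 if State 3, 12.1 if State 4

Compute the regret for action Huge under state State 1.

Best payoff under State 1 is 17.1.
Regret = 17.1 − 9.1 = 8.0.

8.0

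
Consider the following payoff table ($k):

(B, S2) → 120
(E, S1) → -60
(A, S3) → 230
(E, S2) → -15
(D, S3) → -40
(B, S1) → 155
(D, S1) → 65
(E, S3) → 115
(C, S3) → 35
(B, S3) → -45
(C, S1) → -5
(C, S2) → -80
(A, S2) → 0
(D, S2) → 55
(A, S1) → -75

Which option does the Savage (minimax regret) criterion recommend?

C

Column bests: S1=155, S2=120, S3=230.
A regrets: 230, 120, 0 → max 230
B regrets: 0, 0, 275 → max 275
C regrets: 160, 200, 195 → max 200
D regrets: 90, 65, 270 → max 270
E regrets: 215, 135, 115 → max 215
Smallest max regret = 200 → C.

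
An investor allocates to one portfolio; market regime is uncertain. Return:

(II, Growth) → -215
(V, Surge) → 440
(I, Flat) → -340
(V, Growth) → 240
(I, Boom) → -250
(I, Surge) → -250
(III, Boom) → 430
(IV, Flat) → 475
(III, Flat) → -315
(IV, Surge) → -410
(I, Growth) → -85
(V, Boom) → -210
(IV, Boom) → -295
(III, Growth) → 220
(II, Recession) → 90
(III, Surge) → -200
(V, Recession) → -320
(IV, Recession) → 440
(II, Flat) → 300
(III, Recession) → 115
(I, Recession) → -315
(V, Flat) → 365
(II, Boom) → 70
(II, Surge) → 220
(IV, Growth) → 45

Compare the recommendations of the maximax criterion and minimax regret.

Row maxima: I=-85, II=300, III=430, IV=475, V=440
Best best-case = 475 → IV.
Column bests: Recession=440, Flat=475, Growth=240, Boom=430, Surge=440.
I regrets: 755, 815, 325, 680, 690 → max 815
II regrets: 350, 175, 455, 360, 220 → max 455
III regrets: 325, 790, 20, 0, 640 → max 790
IV regrets: 0, 0, 195, 725, 850 → max 850
V regrets: 760, 110, 0, 640, 0 → max 760
Smallest max regret = 455 → II.

maximax → IV; minimax regret → II (disagree)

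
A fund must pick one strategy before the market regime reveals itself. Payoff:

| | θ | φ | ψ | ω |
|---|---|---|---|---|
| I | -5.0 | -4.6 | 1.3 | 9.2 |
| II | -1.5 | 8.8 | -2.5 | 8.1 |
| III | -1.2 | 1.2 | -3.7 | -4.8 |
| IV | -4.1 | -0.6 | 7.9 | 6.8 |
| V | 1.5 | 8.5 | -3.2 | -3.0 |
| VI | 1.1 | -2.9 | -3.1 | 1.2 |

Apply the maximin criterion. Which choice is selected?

II

Row minima: I=-5.0, II=-2.5, III=-4.8, IV=-4.1, V=-3.2, VI=-3.1
Best worst-case = -2.5 → II.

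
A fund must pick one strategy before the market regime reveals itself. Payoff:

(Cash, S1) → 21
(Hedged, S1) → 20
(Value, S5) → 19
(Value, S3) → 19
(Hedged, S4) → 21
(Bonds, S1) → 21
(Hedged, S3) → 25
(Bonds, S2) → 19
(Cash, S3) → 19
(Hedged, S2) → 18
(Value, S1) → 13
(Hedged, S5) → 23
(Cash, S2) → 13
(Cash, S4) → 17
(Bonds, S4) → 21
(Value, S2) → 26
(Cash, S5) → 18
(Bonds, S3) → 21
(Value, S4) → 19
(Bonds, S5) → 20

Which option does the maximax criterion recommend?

Row maxima: Cash=21, Value=26, Bonds=21, Hedged=25
Best best-case = 26 → Value.

Value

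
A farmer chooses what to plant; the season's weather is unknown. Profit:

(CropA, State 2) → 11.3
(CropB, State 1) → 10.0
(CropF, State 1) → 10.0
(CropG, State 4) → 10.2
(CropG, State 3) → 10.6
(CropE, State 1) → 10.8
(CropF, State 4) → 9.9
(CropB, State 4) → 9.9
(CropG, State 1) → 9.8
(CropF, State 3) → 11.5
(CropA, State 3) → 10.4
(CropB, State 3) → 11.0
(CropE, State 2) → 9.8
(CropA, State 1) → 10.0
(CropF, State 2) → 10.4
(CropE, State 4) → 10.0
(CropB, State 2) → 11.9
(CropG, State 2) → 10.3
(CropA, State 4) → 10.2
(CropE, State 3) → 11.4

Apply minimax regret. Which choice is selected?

Column bests: State 1=10.8, State 2=11.9, State 3=11.5, State 4=10.2.
CropA regrets: 0.8, 0.6, 1.1, 0.0 → max 1.1
CropB regrets: 0.8, 0.0, 0.5, 0.3 → max 0.8
CropE regrets: 0.0, 2.1, 0.1, 0.2 → max 2.1
CropF regrets: 0.8, 1.5, 0.0, 0.3 → max 1.5
CropG regrets: 1.0, 1.6, 0.9, 0.0 → max 1.6
Smallest max regret = 0.8 → CropB.

CropB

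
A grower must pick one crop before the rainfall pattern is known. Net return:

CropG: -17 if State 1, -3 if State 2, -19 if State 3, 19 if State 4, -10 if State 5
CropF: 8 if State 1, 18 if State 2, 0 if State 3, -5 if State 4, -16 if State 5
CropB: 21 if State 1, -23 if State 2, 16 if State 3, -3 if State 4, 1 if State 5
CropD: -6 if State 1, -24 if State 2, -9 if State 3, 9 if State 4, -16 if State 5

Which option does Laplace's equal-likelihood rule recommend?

CropB

Row averages: CropG=-6, CropF=1, CropB=2.4, CropD=-9.2
Highest average = 2.4 → CropB.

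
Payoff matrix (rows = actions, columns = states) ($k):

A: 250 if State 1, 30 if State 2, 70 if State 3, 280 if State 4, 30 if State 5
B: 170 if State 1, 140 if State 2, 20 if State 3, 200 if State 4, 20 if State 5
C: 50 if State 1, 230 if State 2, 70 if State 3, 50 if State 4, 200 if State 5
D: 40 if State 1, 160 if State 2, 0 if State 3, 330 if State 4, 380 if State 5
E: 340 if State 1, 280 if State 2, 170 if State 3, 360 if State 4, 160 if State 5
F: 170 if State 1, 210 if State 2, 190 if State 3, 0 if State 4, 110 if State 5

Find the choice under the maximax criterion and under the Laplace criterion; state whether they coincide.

maximax → D; laplace → E (disagree)

Row maxima: A=280, B=200, C=230, D=380, E=360, F=210
Best best-case = 380 → D.
Row averages: A=132, B=110, C=120, D=182, E=262, F=136
Highest average = 262 → E.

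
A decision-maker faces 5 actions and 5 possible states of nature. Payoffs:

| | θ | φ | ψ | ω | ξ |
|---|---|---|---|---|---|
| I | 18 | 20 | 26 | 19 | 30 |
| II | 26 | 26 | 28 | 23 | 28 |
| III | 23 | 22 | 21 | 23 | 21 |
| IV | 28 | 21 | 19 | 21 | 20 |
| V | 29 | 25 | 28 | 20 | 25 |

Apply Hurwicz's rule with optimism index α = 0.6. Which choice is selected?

I: 0.6·30 + 0.4·18 = 25.2
II: 0.6·28 + 0.4·23 = 26
III: 0.6·23 + 0.4·21 = 22.2
IV: 0.6·28 + 0.4·19 = 24.4
V: 0.6·29 + 0.4·20 = 25.4
Highest Hurwicz score = 26 → II.

II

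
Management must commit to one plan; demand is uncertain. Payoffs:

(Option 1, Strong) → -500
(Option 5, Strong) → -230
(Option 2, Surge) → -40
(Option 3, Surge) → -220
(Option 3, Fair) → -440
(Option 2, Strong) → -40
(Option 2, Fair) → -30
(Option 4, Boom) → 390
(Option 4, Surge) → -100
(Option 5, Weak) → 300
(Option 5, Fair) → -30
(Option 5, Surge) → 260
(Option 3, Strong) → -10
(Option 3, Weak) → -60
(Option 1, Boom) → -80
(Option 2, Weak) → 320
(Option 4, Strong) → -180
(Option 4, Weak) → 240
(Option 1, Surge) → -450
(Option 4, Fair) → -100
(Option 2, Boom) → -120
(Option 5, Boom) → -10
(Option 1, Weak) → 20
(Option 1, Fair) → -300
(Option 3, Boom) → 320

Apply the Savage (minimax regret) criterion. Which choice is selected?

Option 4

Column bests: Weak=320, Fair=-30, Strong=-10, Boom=390, Surge=260.
Option 1 regrets: 300, 270, 490, 470, 710 → max 710
Option 2 regrets: 0, 0, 30, 510, 300 → max 510
Option 3 regrets: 380, 410, 0, 70, 480 → max 480
Option 4 regrets: 80, 70, 170, 0, 360 → max 360
Option 5 regrets: 20, 0, 220, 400, 0 → max 400
Smallest max regret = 360 → Option 4.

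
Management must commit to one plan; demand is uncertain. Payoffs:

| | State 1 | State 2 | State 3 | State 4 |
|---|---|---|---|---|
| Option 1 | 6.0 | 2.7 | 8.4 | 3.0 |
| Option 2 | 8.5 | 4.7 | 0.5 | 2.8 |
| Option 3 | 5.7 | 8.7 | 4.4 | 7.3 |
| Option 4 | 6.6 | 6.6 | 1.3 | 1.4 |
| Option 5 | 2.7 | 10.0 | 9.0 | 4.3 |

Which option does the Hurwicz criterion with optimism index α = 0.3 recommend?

Option 3

Option 1: 0.3·8.4 + 0.7·2.7 = 4.41
Option 2: 0.3·8.5 + 0.7·0.5 = 2.9
Option 3: 0.3·8.7 + 0.7·4.4 = 5.69
Option 4: 0.3·6.6 + 0.7·1.3 = 2.89
Option 5: 0.3·10.0 + 0.7·2.7 = 4.89
Highest Hurwicz score = 5.69 → Option 3.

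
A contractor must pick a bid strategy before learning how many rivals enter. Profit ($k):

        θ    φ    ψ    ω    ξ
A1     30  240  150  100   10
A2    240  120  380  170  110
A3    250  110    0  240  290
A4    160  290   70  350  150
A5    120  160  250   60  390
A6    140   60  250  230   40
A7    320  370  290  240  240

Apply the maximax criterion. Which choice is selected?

Row maxima: A1=240, A2=380, A3=290, A4=350, A5=390, A6=250, A7=370
Best best-case = 390 → A5.

A5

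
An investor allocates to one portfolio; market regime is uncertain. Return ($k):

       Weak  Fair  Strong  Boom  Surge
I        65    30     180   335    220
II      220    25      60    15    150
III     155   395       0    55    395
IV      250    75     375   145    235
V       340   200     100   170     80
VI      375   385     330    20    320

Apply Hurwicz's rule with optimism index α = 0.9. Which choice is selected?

I: 0.9·335 + 0.1·30 = 304.5
II: 0.9·220 + 0.1·15 = 199.5
III: 0.9·395 + 0.1·0 = 355.5
IV: 0.9·375 + 0.1·75 = 345
V: 0.9·340 + 0.1·80 = 314
VI: 0.9·385 + 0.1·20 = 348.5
Highest Hurwicz score = 355.5 → III.

III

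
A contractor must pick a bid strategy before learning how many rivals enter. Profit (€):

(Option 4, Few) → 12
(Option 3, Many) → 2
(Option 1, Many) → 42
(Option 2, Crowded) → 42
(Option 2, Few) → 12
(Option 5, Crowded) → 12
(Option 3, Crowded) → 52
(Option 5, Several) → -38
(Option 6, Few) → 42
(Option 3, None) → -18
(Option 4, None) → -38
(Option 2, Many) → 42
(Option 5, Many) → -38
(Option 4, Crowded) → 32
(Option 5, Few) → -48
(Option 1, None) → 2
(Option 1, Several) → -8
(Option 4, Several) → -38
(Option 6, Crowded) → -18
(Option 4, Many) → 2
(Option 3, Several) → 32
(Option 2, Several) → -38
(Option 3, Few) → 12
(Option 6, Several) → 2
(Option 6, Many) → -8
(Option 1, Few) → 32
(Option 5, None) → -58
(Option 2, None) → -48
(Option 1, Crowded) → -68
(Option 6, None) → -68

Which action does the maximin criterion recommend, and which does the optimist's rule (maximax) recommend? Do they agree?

Row minima: Option 1=-68, Option 2=-48, Option 3=-18, Option 4=-38, Option 5=-58, Option 6=-68
Best worst-case = -18 → Option 3.
Row maxima: Option 1=42, Option 2=42, Option 3=52, Option 4=32, Option 5=12, Option 6=42
Best best-case = 52 → Option 3.

maximin → Option 3; maximax → Option 3 (agree)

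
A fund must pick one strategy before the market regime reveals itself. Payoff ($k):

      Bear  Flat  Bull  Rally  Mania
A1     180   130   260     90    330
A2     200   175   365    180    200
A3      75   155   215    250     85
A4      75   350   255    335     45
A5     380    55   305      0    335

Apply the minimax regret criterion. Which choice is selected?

Column bests: Bear=380, Flat=350, Bull=365, Rally=335, Mania=335.
A1 regrets: 200, 220, 105, 245, 5 → max 245
A2 regrets: 180, 175, 0, 155, 135 → max 180
A3 regrets: 305, 195, 150, 85, 250 → max 305
A4 regrets: 305, 0, 110, 0, 290 → max 305
A5 regrets: 0, 295, 60, 335, 0 → max 335
Smallest max regret = 180 → A2.

A2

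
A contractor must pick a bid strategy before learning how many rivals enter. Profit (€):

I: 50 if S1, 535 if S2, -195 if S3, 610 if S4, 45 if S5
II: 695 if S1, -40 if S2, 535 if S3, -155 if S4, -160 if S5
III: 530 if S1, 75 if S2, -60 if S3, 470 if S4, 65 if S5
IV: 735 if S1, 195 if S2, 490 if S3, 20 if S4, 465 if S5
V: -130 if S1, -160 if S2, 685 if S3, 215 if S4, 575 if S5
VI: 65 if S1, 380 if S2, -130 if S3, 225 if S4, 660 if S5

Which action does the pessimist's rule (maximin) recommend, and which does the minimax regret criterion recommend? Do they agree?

maximin → IV; minimax regret → IV (agree)

Row minima: I=-195, II=-160, III=-60, IV=20, V=-160, VI=-130
Best worst-case = 20 → IV.
Column bests: S1=735, S2=535, S3=685, S4=610, S5=660.
I regrets: 685, 0, 880, 0, 615 → max 880
II regrets: 40, 575, 150, 765, 820 → max 820
III regrets: 205, 460, 745, 140, 595 → max 745
IV regrets: 0, 340, 195, 590, 195 → max 590
V regrets: 865, 695, 0, 395, 85 → max 865
VI regrets: 670, 155, 815, 385, 0 → max 815
Smallest max regret = 590 → IV.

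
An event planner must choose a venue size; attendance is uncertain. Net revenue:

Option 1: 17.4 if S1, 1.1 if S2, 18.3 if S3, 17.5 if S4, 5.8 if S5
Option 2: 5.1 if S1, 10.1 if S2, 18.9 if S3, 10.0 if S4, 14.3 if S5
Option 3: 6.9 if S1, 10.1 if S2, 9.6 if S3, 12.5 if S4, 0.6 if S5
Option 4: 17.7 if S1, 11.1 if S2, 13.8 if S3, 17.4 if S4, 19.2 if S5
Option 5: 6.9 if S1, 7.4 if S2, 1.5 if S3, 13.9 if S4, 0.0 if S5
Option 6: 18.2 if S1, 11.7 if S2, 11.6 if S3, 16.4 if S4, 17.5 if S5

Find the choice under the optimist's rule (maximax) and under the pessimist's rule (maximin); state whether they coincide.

Row maxima: Option 1=18.3, Option 2=18.9, Option 3=12.5, Option 4=19.2, Option 5=13.9, Option 6=18.2
Best best-case = 19.2 → Option 4.
Row minima: Option 1=1.1, Option 2=5.1, Option 3=0.6, Option 4=11.1, Option 5=0.0, Option 6=11.6
Best worst-case = 11.6 → Option 6.

maximax → Option 4; maximin → Option 6 (disagree)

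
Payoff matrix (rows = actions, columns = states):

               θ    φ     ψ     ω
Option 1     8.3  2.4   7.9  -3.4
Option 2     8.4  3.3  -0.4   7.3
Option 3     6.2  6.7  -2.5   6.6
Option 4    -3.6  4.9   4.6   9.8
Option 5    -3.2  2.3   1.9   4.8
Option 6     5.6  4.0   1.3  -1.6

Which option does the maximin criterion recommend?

Row minima: Option 1=-3.4, Option 2=-0.4, Option 3=-2.5, Option 4=-3.6, Option 5=-3.2, Option 6=-1.6
Best worst-case = -0.4 → Option 2.

Option 2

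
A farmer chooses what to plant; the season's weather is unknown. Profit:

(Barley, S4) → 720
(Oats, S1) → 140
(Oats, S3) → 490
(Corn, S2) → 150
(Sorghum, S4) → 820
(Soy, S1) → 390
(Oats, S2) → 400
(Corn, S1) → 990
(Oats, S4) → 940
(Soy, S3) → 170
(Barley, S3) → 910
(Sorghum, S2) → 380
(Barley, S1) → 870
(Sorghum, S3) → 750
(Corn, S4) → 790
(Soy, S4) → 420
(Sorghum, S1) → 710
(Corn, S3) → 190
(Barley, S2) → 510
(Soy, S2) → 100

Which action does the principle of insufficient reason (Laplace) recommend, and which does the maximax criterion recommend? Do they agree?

Row averages: Sorghum=665, Corn=530, Barley=752.5, Soy=270, Oats=492.5
Highest average = 752.5 → Barley.
Row maxima: Sorghum=820, Corn=990, Barley=910, Soy=420, Oats=940
Best best-case = 990 → Corn.

laplace → Barley; maximax → Corn (disagree)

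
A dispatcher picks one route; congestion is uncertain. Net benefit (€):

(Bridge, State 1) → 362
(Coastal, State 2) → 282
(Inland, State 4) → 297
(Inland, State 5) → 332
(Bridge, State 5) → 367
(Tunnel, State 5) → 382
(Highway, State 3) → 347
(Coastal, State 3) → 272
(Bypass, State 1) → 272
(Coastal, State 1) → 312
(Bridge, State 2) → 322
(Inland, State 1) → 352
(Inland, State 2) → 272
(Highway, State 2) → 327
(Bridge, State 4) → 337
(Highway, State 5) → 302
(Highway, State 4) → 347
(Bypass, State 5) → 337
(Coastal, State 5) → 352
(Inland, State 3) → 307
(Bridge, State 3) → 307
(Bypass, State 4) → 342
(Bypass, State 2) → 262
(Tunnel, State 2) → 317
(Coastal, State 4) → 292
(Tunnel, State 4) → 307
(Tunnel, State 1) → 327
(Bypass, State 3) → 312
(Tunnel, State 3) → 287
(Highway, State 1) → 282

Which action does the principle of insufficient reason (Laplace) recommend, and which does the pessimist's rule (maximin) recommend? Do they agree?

Row averages: Bridge=339, Coastal=302, Tunnel=324, Inland=312, Bypass=305, Highway=321
Highest average = 339 → Bridge.
Row minima: Bridge=307, Coastal=272, Tunnel=287, Inland=272, Bypass=262, Highway=282
Best worst-case = 307 → Bridge.

laplace → Bridge; maximin → Bridge (agree)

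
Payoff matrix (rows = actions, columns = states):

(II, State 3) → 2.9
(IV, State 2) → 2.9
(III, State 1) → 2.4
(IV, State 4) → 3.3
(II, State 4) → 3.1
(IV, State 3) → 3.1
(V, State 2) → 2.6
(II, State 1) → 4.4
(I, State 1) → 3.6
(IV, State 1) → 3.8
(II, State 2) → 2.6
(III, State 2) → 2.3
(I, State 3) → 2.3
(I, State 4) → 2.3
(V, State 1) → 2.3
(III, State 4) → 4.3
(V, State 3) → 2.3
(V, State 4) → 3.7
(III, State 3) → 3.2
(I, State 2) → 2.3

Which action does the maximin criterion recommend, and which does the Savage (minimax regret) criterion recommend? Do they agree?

maximin → IV; minimax regret → IV (agree)

Row minima: I=2.3, II=2.6, III=2.3, IV=2.9, V=2.3
Best worst-case = 2.9 → IV.
Column bests: State 1=4.4, State 2=2.9, State 3=3.2, State 4=4.3.
I regrets: 0.8, 0.6, 0.9, 2.0 → max 2.0
II regrets: 0.0, 0.3, 0.3, 1.2 → max 1.2
III regrets: 2.0, 0.6, 0.0, 0.0 → max 2.0
IV regrets: 0.6, 0.0, 0.1, 1.0 → max 1.0
V regrets: 2.1, 0.3, 0.9, 0.6 → max 2.1
Smallest max regret = 1.0 → IV.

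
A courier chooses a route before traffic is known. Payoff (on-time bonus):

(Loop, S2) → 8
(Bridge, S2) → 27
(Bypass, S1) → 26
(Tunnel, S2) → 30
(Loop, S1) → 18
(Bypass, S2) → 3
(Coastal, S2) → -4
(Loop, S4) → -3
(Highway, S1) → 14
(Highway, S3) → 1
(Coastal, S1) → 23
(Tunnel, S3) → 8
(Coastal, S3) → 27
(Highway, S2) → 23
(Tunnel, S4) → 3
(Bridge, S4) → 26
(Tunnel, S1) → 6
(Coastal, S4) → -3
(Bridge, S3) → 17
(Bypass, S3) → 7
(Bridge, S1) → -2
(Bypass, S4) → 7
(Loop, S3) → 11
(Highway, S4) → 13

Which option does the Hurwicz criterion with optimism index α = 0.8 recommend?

Highway: 0.8·23 + 0.2·1 = 18.6
Bypass: 0.8·26 + 0.2·3 = 21.4
Bridge: 0.8·27 + 0.2·(-2) = 21.2
Coastal: 0.8·27 + 0.2·(-4) = 20.8
Loop: 0.8·18 + 0.2·(-3) = 13.8
Tunnel: 0.8·30 + 0.2·3 = 24.6
Highest Hurwicz score = 24.6 → Tunnel.

Tunnel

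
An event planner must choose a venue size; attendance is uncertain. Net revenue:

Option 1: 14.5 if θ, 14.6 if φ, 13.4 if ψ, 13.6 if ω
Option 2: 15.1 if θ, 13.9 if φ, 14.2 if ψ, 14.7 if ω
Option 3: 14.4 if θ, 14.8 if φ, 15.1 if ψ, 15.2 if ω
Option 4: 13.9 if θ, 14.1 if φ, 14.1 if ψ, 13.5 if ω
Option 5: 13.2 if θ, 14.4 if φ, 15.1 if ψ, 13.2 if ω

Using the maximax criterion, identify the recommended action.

Option 3

Row maxima: Option 1=14.6, Option 2=15.1, Option 3=15.2, Option 4=14.1, Option 5=15.1
Best best-case = 15.2 → Option 3.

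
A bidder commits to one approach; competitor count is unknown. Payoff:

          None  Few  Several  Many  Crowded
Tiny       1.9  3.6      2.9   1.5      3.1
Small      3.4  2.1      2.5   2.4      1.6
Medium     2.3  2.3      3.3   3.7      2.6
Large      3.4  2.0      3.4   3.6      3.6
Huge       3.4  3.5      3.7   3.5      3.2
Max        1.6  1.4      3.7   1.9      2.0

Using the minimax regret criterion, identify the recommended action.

Column bests: None=3.4, Few=3.6, Several=3.7, Many=3.7, Crowded=3.6.
Tiny regrets: 1.5, 0.0, 0.8, 2.2, 0.5 → max 2.2
Small regrets: 0.0, 1.5, 1.2, 1.3, 2.0 → max 2.0
Medium regrets: 1.1, 1.3, 0.4, 0.0, 1.0 → max 1.3
Large regrets: 0.0, 1.6, 0.3, 0.1, 0.0 → max 1.6
Huge regrets: 0.0, 0.1, 0.0, 0.2, 0.4 → max 0.4
Max regrets: 1.8, 2.2, 0.0, 1.8, 1.6 → max 2.2
Smallest max regret = 0.4 → Huge.

Huge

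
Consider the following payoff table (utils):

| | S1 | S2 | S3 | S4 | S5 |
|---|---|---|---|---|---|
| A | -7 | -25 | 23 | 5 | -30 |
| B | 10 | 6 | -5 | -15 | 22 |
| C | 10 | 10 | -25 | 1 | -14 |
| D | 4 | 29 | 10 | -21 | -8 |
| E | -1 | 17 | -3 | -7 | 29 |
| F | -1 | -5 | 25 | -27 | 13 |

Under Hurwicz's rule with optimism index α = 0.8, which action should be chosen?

A: 0.8·23 + 0.2·(-30) = 12.4
B: 0.8·22 + 0.2·(-15) = 14.6
C: 0.8·10 + 0.2·(-25) = 3
D: 0.8·29 + 0.2·(-21) = 19
E: 0.8·29 + 0.2·(-7) = 21.8
F: 0.8·25 + 0.2·(-27) = 14.6
Highest Hurwicz score = 21.8 → E.

E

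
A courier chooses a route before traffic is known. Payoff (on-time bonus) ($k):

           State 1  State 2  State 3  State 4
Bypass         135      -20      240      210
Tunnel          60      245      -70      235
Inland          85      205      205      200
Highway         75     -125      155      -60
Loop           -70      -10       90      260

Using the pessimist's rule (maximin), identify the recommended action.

Inland

Row minima: Bypass=-20, Tunnel=-70, Inland=85, Highway=-125, Loop=-70
Best worst-case = 85 → Inland.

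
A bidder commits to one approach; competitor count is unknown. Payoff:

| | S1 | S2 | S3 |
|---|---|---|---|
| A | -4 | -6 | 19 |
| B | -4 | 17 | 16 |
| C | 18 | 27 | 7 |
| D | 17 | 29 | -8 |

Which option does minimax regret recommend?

Column bests: S1=18, S2=29, S3=19.
A regrets: 22, 35, 0 → max 35
B regrets: 22, 12, 3 → max 22
C regrets: 0, 2, 12 → max 12
D regrets: 1, 0, 27 → max 27
Smallest max regret = 12 → C.

C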